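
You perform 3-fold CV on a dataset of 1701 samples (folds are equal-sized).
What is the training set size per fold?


Each validation fold has 1701/3 = 567 samples. Training set = 1701 - 567 = 1134.

1134


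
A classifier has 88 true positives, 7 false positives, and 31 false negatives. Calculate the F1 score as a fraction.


Precision = 88/95 = 88/95. Recall = 88/119 = 88/119. F1 = 2*P*R/(P+R) = 88/107.

88/107


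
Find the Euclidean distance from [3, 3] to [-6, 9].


d = sqrt(sum of squared differences). (3--6)^2=81, (3-9)^2=36. Sum = 117.

sqrt(117)


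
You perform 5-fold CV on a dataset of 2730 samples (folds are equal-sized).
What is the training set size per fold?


Each validation fold has 2730/5 = 546 samples. Training set = 2730 - 546 = 2184.

2184


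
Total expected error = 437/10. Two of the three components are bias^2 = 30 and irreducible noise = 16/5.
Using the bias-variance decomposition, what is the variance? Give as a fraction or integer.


Total error = bias^2 + variance + irreducible noise. So variance = 437/10 - 30 - 16/5 = 21/2.

21/2


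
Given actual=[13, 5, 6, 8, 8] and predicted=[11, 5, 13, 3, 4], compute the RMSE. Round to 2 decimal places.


MSE = 18.8000. RMSE = sqrt(18.8000) = 4.34.

4.34


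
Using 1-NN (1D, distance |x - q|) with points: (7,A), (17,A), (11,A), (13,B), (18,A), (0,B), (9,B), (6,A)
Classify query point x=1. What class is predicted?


Distances: |7-1|=6, |17-1|=16, |11-1|=10, |13-1|=12, |18-1|=17, |0-1|=1, |9-1|=8, |6-1|=5. 1 nearest: (0,B). Counts: {'B': 1}. Majority class: B.

B


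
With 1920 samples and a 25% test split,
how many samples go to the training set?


Test set = 1920 * 25% = 480. Training set = 1920 - 480 = 1440.

1440


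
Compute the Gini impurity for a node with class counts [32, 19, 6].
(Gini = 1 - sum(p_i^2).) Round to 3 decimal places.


Total = 57. Proportions: 32/57, 19/57, 6/57. sum(p_i^2) = 0.4374. Gini = 1 - 0.4374 = 0.5626, which rounds to 0.563.

0.563


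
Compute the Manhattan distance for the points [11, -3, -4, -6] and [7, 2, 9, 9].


d = sum of absolute differences: |11-7|=4 + |-3-2|=5 + |-4-9|=13 + |-6-9|=15 = 37.

37


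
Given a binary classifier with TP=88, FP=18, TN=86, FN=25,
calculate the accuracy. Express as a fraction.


Accuracy = (TP + TN) / (TP + TN + FP + FN) = (88 + 86) / 217 = 174/217.

174/217


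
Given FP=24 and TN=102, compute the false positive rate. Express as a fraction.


FPR = FP / (FP + TN) = 24 / 126 = 4/21.

4/21


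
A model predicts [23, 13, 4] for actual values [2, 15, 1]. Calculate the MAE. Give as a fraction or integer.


MAE = (1/3) * (|2-23|=21 + |15-13|=2 + |1-4|=3). Sum = 26. MAE = 26/3.

26/3


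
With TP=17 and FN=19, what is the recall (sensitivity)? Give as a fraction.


Recall = TP / (TP + FN) = 17 / 36 = 17/36.

17/36


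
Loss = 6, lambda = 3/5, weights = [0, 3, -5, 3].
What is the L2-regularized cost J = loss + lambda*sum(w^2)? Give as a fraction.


L2 sq norm = sum(w^2) = 43. J = 6 + 3/5 * 43 = 159/5.

159/5


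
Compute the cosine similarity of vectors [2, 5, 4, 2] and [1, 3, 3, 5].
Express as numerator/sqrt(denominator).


dot = 39. |a|^2 = 49, |b|^2 = 44. cos = 39/sqrt(2156).

39/sqrt(2156)


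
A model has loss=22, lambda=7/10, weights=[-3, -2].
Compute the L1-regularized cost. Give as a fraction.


L1 norm = sum(|w|) = 5. J = 22 + 7/10 * 5 = 51/2.

51/2


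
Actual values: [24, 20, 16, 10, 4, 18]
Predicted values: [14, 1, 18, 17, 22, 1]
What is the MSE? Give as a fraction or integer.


MSE = (1/6) * ((24-14)^2=100 + (20-1)^2=361 + (16-18)^2=4 + (10-17)^2=49 + (4-22)^2=324 + (18-1)^2=289). Sum = 1127. MSE = 1127/6.

1127/6


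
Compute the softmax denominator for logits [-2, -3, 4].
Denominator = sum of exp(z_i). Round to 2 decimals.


Denom = e^-2=0.1353 + e^-3=0.0498 + e^4=54.5982. Sum = 54.7833, which rounds to 54.78.

54.78


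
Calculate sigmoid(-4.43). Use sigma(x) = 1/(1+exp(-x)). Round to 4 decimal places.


sigma(-4.43) = 1/(1+e^(4.43)) = 1/(1+83.931417) = 1/84.931417 = 0.0118.

0.0118


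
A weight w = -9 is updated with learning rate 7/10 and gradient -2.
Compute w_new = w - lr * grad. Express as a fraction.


w_new = -9 - 7/10 * -2 = -9 - -7/5 = -38/5.

-38/5


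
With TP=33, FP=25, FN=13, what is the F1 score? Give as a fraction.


Precision = 33/58 = 33/58. Recall = 33/46 = 33/46. F1 = 2*P*R/(P+R) = 33/52.

33/52


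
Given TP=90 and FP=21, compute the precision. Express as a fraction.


Precision = TP / (TP + FP) = 90 / 111 = 30/37.

30/37


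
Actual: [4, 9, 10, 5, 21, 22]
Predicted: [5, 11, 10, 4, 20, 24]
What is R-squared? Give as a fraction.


Mean(y) = 71/6. SS_res = 11. SS_tot = 1841/6. R^2 = 1 - 11/(1841/6) = 1775/1841.

1775/1841


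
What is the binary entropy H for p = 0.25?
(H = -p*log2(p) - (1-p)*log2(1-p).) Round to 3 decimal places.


H = -0.25*log2(0.25) - 0.75*log2(0.75) = 0.811.

0.811


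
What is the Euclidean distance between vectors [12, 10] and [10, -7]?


d = sqrt(sum of squared differences). (12-10)^2=4, (10--7)^2=289. Sum = 293.

sqrt(293)


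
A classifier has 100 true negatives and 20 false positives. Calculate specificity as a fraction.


Specificity = TN / (TN + FP) = 100 / 120 = 5/6.

5/6


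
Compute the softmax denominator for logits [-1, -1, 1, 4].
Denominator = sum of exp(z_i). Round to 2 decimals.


Denom = e^-1=0.3679 + e^-1=0.3679 + e^1=2.7183 + e^4=54.5982. Sum = 58.0523, which rounds to 58.05.

58.05


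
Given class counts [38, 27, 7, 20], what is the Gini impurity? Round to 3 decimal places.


Total = 92. Proportions: 38/92, 27/92, 7/92, 20/92. sum(p_i^2) = 0.3098. Gini = 1 - 0.3098 = 0.6902, which rounds to 0.690.

0.690


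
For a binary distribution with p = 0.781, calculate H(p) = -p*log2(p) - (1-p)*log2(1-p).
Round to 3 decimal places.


H = -0.781*log2(0.781) - 0.219*log2(0.219) = 0.758.

0.758


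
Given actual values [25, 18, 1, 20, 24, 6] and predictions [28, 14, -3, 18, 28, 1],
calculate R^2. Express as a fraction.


Mean(y) = 47/3. SS_res = 86. SS_tot = 1468/3. R^2 = 1 - 86/(1468/3) = 605/734.

605/734


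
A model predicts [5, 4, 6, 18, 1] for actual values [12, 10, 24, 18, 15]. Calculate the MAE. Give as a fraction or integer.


MAE = (1/5) * (|12-5|=7 + |10-4|=6 + |24-6|=18 + |18-18|=0 + |15-1|=14). Sum = 45. MAE = 9.

9


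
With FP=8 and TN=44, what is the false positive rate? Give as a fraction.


FPR = FP / (FP + TN) = 8 / 52 = 2/13.

2/13


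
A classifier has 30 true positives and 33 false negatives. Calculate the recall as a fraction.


Recall = TP / (TP + FN) = 30 / 63 = 10/21.

10/21


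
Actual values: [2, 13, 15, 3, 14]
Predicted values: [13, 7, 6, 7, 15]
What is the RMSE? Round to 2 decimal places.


MSE = 51.0000. RMSE = sqrt(51.0000) = 7.14.

7.14


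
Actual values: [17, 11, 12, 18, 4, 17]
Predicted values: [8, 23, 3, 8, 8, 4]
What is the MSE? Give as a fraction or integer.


MSE = (1/6) * ((17-8)^2=81 + (11-23)^2=144 + (12-3)^2=81 + (18-8)^2=100 + (4-8)^2=16 + (17-4)^2=169). Sum = 591. MSE = 197/2.

197/2


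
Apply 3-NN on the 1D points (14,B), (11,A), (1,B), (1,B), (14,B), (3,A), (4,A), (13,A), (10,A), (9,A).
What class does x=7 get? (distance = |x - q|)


Distances: |14-7|=7, |11-7|=4, |1-7|=6, |1-7|=6, |14-7|=7, |3-7|=4, |4-7|=3, |13-7|=6, |10-7|=3, |9-7|=2. 3 nearest: (9,A), (4,A), (10,A). Counts: {'A': 3}. Majority class: A.

A


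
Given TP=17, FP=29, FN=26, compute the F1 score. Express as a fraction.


Precision = 17/46 = 17/46. Recall = 17/43 = 17/43. F1 = 2*P*R/(P+R) = 34/89.

34/89


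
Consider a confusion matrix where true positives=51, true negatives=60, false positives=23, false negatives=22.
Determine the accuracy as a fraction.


Accuracy = (TP + TN) / (TP + TN + FP + FN) = (51 + 60) / 156 = 37/52.

37/52


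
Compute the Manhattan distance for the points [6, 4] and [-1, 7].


d = sum of absolute differences: |6--1|=7 + |4-7|=3 = 10.

10


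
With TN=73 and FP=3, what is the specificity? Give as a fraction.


Specificity = TN / (TN + FP) = 73 / 76 = 73/76.

73/76


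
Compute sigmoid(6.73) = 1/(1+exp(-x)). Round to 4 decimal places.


sigma(6.73) = 1/(1+e^(-6.73)) = 1/(1+0.001195) = 1/1.001195 = 0.9988.

0.9988


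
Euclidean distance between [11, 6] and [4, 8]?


d = sqrt(sum of squared differences). (11-4)^2=49, (6-8)^2=4. Sum = 53.

sqrt(53)


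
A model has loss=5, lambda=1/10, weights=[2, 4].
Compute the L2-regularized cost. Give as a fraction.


L2 sq norm = sum(w^2) = 20. J = 5 + 1/10 * 20 = 7.

7


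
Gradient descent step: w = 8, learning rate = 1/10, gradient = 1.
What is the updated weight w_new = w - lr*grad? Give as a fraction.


w_new = 8 - 1/10 * 1 = 8 - 1/10 = 79/10.

79/10


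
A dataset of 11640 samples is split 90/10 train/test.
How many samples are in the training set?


Test set = 11640 * 10% = 1164. Training set = 11640 - 1164 = 10476.

10476


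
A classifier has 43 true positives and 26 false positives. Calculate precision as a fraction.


Precision = TP / (TP + FP) = 43 / 69 = 43/69.

43/69


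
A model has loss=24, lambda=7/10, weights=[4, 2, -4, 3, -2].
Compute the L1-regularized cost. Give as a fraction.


L1 norm = sum(|w|) = 15. J = 24 + 7/10 * 15 = 69/2.

69/2


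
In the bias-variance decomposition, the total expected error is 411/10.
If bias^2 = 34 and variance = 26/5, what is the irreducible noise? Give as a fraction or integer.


Total error = bias^2 + variance + irreducible noise. So irreducible noise = 411/10 - 34 - 26/5 = 19/10.

19/10


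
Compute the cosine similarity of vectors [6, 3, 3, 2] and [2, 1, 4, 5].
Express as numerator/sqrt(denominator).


dot = 37. |a|^2 = 58, |b|^2 = 46. cos = 37/sqrt(2668).

37/sqrt(2668)


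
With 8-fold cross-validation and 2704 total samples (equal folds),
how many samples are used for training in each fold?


Each validation fold has 2704/8 = 338 samples. Training set = 2704 - 338 = 2366.

2366


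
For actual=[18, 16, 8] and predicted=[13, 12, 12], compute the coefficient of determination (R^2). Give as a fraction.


Mean(y) = 14. SS_res = 57. SS_tot = 56. R^2 = 1 - 57/(56) = -1/56.

-1/56


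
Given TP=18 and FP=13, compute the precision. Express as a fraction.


Precision = TP / (TP + FP) = 18 / 31 = 18/31.

18/31


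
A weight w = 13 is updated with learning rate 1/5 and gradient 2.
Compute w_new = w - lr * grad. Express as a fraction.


w_new = 13 - 1/5 * 2 = 13 - 2/5 = 63/5.

63/5


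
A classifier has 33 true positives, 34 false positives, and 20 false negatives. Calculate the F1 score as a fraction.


Precision = 33/67 = 33/67. Recall = 33/53 = 33/53. F1 = 2*P*R/(P+R) = 11/20.

11/20


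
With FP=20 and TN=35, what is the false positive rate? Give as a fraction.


FPR = FP / (FP + TN) = 20 / 55 = 4/11.

4/11


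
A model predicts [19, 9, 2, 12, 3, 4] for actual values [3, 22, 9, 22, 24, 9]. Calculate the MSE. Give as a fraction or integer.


MSE = (1/6) * ((3-19)^2=256 + (22-9)^2=169 + (9-2)^2=49 + (22-12)^2=100 + (24-3)^2=441 + (9-4)^2=25). Sum = 1040. MSE = 520/3.

520/3


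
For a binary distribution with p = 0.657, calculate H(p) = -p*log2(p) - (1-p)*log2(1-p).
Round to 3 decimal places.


H = -0.657*log2(0.657) - 0.343*log2(0.343) = 0.928.

0.928


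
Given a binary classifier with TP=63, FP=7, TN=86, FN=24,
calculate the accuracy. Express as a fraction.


Accuracy = (TP + TN) / (TP + TN + FP + FN) = (63 + 86) / 180 = 149/180.

149/180


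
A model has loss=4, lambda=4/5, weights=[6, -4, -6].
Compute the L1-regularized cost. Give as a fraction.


L1 norm = sum(|w|) = 16. J = 4 + 4/5 * 16 = 84/5.

84/5


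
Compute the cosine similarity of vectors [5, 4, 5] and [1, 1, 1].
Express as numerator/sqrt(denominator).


dot = 14. |a|^2 = 66, |b|^2 = 3. cos = 14/sqrt(198).

14/sqrt(198)


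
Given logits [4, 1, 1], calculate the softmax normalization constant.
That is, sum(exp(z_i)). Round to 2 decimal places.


Denom = e^4=54.5982 + e^1=2.7183 + e^1=2.7183. Sum = 60.0348, which rounds to 60.03.

60.03


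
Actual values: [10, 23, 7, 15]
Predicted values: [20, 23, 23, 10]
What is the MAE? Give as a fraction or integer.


MAE = (1/4) * (|10-20|=10 + |23-23|=0 + |7-23|=16 + |15-10|=5). Sum = 31. MAE = 31/4.

31/4


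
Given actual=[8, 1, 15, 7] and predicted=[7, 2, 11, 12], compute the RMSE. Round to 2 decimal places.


MSE = 10.7500. RMSE = sqrt(10.7500) = 3.28.

3.28


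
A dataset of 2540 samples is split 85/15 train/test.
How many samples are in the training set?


Test set = 2540 * 15% = 381. Training set = 2540 - 381 = 2159.

2159


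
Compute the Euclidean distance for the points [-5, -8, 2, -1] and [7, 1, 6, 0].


d = sqrt(sum of squared differences). (-5-7)^2=144, (-8-1)^2=81, (2-6)^2=16, (-1-0)^2=1. Sum = 242.

sqrt(242)


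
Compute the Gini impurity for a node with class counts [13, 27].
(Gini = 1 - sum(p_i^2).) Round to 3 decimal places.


Total = 40. Proportions: 13/40, 27/40. sum(p_i^2) = 0.5613. Gini = 1 - 0.5613 = 0.4387, which rounds to 0.439.

0.439


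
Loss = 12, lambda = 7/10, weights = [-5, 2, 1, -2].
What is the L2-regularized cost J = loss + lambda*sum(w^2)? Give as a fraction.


L2 sq norm = sum(w^2) = 34. J = 12 + 7/10 * 34 = 179/5.

179/5


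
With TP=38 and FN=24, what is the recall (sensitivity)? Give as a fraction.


Recall = TP / (TP + FN) = 38 / 62 = 19/31.

19/31


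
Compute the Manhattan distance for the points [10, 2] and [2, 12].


d = sum of absolute differences: |10-2|=8 + |2-12|=10 = 18.

18


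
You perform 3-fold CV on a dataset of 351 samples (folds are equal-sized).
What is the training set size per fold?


Each validation fold has 351/3 = 117 samples. Training set = 351 - 117 = 234.

234


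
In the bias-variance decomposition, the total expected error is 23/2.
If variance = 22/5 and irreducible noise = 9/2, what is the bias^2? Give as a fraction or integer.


Total error = bias^2 + variance + irreducible noise. So bias^2 = 23/2 - 22/5 - 9/2 = 13/5.

13/5


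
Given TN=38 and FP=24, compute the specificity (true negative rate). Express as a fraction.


Specificity = TN / (TN + FP) = 38 / 62 = 19/31.

19/31


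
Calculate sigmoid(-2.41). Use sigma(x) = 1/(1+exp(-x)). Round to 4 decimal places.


sigma(-2.41) = 1/(1+e^(2.41)) = 1/(1+11.133961) = 1/12.133961 = 0.0824.

0.0824


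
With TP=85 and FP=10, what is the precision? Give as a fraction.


Precision = TP / (TP + FP) = 85 / 95 = 17/19.

17/19


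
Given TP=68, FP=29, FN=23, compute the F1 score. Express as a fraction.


Precision = 68/97 = 68/97. Recall = 68/91 = 68/91. F1 = 2*P*R/(P+R) = 34/47.

34/47


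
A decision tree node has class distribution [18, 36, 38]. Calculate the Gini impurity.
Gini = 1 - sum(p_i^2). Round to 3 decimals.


Total = 92. Proportions: 18/92, 36/92, 38/92. sum(p_i^2) = 0.3620. Gini = 1 - 0.3620 = 0.6380, which rounds to 0.638.

0.638


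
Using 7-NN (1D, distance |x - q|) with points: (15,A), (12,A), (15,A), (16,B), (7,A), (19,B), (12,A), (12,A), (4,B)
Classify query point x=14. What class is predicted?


Distances: |15-14|=1, |12-14|=2, |15-14|=1, |16-14|=2, |7-14|=7, |19-14|=5, |12-14|=2, |12-14|=2, |4-14|=10. 7 nearest: (15,A), (15,A), (12,A), (12,A), (12,A), (16,B), (19,B). Counts: {'A': 5, 'B': 2}. Majority class: A.

A


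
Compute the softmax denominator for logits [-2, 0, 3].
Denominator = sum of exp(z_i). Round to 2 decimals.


Denom = e^-2=0.1353 + e^0=1.0000 + e^3=20.0855. Sum = 21.2208, which rounds to 21.22.

21.22


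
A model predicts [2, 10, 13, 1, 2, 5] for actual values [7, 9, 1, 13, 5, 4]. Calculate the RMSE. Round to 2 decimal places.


MSE = 54.0000. RMSE = sqrt(54.0000) = 7.35.

7.35


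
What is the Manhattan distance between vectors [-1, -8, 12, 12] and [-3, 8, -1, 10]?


d = sum of absolute differences: |-1--3|=2 + |-8-8|=16 + |12--1|=13 + |12-10|=2 = 33.

33


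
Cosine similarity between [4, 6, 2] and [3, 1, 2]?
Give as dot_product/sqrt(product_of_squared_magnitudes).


dot = 22. |a|^2 = 56, |b|^2 = 14. cos = 22/sqrt(784).

22/sqrt(784)


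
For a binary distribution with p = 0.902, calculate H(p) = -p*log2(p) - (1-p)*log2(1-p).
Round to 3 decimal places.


H = -0.902*log2(0.902) - 0.098*log2(0.098) = 0.463.

0.463


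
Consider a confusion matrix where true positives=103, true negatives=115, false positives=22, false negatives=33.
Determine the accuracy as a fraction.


Accuracy = (TP + TN) / (TP + TN + FP + FN) = (103 + 115) / 273 = 218/273.

218/273


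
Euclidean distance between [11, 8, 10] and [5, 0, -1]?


d = sqrt(sum of squared differences). (11-5)^2=36, (8-0)^2=64, (10--1)^2=121. Sum = 221.

sqrt(221)


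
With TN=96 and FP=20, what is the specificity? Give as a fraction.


Specificity = TN / (TN + FP) = 96 / 116 = 24/29.

24/29


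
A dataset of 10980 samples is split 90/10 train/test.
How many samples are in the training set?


Test set = 10980 * 10% = 1098. Training set = 10980 - 1098 = 9882.

9882


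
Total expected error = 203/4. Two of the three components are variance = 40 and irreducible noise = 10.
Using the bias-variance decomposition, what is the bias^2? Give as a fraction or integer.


Total error = bias^2 + variance + irreducible noise. So bias^2 = 203/4 - 40 - 10 = 3/4.

3/4


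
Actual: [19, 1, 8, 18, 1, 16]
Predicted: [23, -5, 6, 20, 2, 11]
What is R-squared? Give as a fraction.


Mean(y) = 21/2. SS_res = 86. SS_tot = 691/2. R^2 = 1 - 86/(691/2) = 519/691.

519/691


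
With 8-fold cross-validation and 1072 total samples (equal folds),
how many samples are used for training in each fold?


Each validation fold has 1072/8 = 134 samples. Training set = 1072 - 134 = 938.

938


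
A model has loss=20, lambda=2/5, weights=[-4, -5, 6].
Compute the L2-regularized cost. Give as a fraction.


L2 sq norm = sum(w^2) = 77. J = 20 + 2/5 * 77 = 254/5.

254/5


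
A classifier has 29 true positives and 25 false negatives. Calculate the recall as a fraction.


Recall = TP / (TP + FN) = 29 / 54 = 29/54.

29/54


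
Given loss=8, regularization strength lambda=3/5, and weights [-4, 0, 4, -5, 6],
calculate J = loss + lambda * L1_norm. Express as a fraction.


L1 norm = sum(|w|) = 19. J = 8 + 3/5 * 19 = 97/5.

97/5


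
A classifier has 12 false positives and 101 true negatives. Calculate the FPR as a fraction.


FPR = FP / (FP + TN) = 12 / 113 = 12/113.

12/113


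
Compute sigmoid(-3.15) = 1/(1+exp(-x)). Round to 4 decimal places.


sigma(-3.15) = 1/(1+e^(3.15)) = 1/(1+23.336065) = 1/24.336065 = 0.0411.

0.0411


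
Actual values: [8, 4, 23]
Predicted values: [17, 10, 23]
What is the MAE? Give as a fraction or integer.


MAE = (1/3) * (|8-17|=9 + |4-10|=6 + |23-23|=0). Sum = 15. MAE = 5.

5


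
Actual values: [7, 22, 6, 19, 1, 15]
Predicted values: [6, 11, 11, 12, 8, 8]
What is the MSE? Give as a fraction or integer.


MSE = (1/6) * ((7-6)^2=1 + (22-11)^2=121 + (6-11)^2=25 + (19-12)^2=49 + (1-8)^2=49 + (15-8)^2=49). Sum = 294. MSE = 49.

49


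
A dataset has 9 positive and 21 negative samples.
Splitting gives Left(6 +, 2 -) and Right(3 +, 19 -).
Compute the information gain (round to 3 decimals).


H(parent) = 0.8813. H(left) = 0.8113, H(right) = 0.5746. Weighted = (8/30)*0.8113 + (22/30)*0.5746 = 0.6377. IG = 0.8813 - 0.6377 = 0.2436, which rounds to 0.244.

0.244


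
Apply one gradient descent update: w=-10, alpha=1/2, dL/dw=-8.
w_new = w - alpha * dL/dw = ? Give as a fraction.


w_new = -10 - 1/2 * -8 = -10 - -4 = -6.

-6


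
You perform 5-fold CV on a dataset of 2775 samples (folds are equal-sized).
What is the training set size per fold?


Each validation fold has 2775/5 = 555 samples. Training set = 2775 - 555 = 2220.

2220


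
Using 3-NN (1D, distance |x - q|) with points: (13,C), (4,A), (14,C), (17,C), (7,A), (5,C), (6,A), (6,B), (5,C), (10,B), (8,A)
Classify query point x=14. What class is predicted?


Distances: |13-14|=1, |4-14|=10, |14-14|=0, |17-14|=3, |7-14|=7, |5-14|=9, |6-14|=8, |6-14|=8, |5-14|=9, |10-14|=4, |8-14|=6. 3 nearest: (14,C), (13,C), (17,C). Counts: {'C': 3}. Majority class: C.

C


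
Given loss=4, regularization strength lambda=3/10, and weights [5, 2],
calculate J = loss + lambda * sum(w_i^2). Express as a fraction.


L2 sq norm = sum(w^2) = 29. J = 4 + 3/10 * 29 = 127/10.

127/10


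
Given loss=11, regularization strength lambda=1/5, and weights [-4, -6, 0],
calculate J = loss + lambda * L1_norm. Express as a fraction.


L1 norm = sum(|w|) = 10. J = 11 + 1/5 * 10 = 13.

13


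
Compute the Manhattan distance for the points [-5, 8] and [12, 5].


d = sum of absolute differences: |-5-12|=17 + |8-5|=3 = 20.

20


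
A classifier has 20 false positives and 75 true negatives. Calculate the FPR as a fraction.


FPR = FP / (FP + TN) = 20 / 95 = 4/19.

4/19


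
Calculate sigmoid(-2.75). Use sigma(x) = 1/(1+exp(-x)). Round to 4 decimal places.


sigma(-2.75) = 1/(1+e^(2.75)) = 1/(1+15.642632) = 1/16.642632 = 0.0601.

0.0601


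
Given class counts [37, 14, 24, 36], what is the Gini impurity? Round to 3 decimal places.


Total = 111. Proportions: 37/111, 14/111, 24/111, 36/111. sum(p_i^2) = 0.2790. Gini = 1 - 0.2790 = 0.7210, which rounds to 0.721.

0.721


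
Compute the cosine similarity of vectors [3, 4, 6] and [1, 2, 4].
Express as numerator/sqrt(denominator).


dot = 35. |a|^2 = 61, |b|^2 = 21. cos = 35/sqrt(1281).

35/sqrt(1281)


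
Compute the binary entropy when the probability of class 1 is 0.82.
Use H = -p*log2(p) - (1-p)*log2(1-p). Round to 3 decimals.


H = -0.82*log2(0.82) - 0.18*log2(0.18) = 0.680.

0.680


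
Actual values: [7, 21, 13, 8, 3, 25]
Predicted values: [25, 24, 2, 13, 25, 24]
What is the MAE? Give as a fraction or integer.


MAE = (1/6) * (|7-25|=18 + |21-24|=3 + |13-2|=11 + |8-13|=5 + |3-25|=22 + |25-24|=1). Sum = 60. MAE = 10.

10


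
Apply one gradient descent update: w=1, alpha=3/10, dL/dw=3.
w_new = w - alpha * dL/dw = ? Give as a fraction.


w_new = 1 - 3/10 * 3 = 1 - 9/10 = 1/10.

1/10


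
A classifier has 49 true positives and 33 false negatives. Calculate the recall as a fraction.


Recall = TP / (TP + FN) = 49 / 82 = 49/82.

49/82


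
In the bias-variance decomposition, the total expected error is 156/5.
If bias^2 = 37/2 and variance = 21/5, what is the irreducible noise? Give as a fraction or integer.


Total error = bias^2 + variance + irreducible noise. So irreducible noise = 156/5 - 37/2 - 21/5 = 17/2.

17/2


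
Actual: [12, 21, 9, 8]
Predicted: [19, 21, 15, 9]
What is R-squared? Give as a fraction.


Mean(y) = 25/2. SS_res = 86. SS_tot = 105. R^2 = 1 - 86/(105) = 19/105.

19/105


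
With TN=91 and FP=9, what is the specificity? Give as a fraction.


Specificity = TN / (TN + FP) = 91 / 100 = 91/100.

91/100


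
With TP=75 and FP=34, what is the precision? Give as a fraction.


Precision = TP / (TP + FP) = 75 / 109 = 75/109.

75/109


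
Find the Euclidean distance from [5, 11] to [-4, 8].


d = sqrt(sum of squared differences). (5--4)^2=81, (11-8)^2=9. Sum = 90.

sqrt(90)


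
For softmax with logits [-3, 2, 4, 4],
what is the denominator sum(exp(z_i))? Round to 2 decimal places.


Denom = e^-3=0.0498 + e^2=7.3891 + e^4=54.5982 + e^4=54.5982. Sum = 116.6353, which rounds to 116.64.

116.64


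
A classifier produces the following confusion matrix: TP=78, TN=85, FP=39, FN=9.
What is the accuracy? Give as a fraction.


Accuracy = (TP + TN) / (TP + TN + FP + FN) = (78 + 85) / 211 = 163/211.

163/211


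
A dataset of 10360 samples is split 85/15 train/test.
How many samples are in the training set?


Test set = 10360 * 15% = 1554. Training set = 10360 - 1554 = 8806.

8806


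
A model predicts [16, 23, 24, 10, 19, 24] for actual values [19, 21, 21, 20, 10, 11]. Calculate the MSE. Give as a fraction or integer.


MSE = (1/6) * ((19-16)^2=9 + (21-23)^2=4 + (21-24)^2=9 + (20-10)^2=100 + (10-19)^2=81 + (11-24)^2=169). Sum = 372. MSE = 62.

62


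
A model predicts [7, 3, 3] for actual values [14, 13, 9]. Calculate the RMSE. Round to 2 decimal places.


MSE = 61.6667. RMSE = sqrt(61.6667) = 7.85.

7.85


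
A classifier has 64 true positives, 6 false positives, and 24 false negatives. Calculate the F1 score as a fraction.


Precision = 64/70 = 32/35. Recall = 64/88 = 8/11. F1 = 2*P*R/(P+R) = 64/79.

64/79


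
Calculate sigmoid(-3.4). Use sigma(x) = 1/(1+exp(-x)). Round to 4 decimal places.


sigma(-3.4) = 1/(1+e^(3.4)) = 1/(1+29.964100) = 1/30.964100 = 0.0323.

0.0323


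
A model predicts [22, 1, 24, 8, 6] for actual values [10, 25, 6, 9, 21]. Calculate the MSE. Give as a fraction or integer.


MSE = (1/5) * ((10-22)^2=144 + (25-1)^2=576 + (6-24)^2=324 + (9-8)^2=1 + (21-6)^2=225). Sum = 1270. MSE = 254.

254


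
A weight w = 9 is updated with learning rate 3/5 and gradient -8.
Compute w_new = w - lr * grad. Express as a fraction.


w_new = 9 - 3/5 * -8 = 9 - -24/5 = 69/5.

69/5


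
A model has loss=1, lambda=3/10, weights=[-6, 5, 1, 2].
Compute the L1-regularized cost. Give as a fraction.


L1 norm = sum(|w|) = 14. J = 1 + 3/10 * 14 = 26/5.

26/5


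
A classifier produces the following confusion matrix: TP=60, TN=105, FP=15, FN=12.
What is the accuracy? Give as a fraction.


Accuracy = (TP + TN) / (TP + TN + FP + FN) = (60 + 105) / 192 = 55/64.

55/64


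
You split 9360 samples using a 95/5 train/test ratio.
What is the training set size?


Test set = 9360 * 5% = 468. Training set = 9360 - 468 = 8892.

8892


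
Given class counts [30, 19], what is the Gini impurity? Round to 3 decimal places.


Total = 49. Proportions: 30/49, 19/49. sum(p_i^2) = 0.5252. Gini = 1 - 0.5252 = 0.4748, which rounds to 0.475.

0.475


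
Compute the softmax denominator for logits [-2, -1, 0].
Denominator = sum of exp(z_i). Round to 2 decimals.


Denom = e^-2=0.1353 + e^-1=0.3679 + e^0=1.0000. Sum = 1.5032, which rounds to 1.50.

1.50


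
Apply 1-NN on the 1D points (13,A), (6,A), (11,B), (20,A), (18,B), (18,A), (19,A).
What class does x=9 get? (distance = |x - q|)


Distances: |13-9|=4, |6-9|=3, |11-9|=2, |20-9|=11, |18-9|=9, |18-9|=9, |19-9|=10. 1 nearest: (11,B). Counts: {'B': 1}. Majority class: B.

B


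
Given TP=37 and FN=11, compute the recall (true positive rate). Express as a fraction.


Recall = TP / (TP + FN) = 37 / 48 = 37/48.

37/48


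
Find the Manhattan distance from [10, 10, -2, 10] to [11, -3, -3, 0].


d = sum of absolute differences: |10-11|=1 + |10--3|=13 + |-2--3|=1 + |10-0|=10 = 25.

25


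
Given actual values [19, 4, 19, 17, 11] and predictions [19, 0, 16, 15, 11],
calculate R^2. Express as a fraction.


Mean(y) = 14. SS_res = 29. SS_tot = 168. R^2 = 1 - 29/(168) = 139/168.

139/168


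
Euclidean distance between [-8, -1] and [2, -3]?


d = sqrt(sum of squared differences). (-8-2)^2=100, (-1--3)^2=4. Sum = 104.

sqrt(104)


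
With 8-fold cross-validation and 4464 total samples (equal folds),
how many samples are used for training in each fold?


Each validation fold has 4464/8 = 558 samples. Training set = 4464 - 558 = 3906.

3906


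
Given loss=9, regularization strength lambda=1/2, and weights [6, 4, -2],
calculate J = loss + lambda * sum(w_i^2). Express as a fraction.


L2 sq norm = sum(w^2) = 56. J = 9 + 1/2 * 56 = 37.

37


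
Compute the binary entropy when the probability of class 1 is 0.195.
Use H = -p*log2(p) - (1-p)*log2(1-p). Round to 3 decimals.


H = -0.195*log2(0.195) - 0.805*log2(0.805) = 0.712.

0.712


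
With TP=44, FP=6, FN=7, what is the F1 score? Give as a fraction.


Precision = 44/50 = 22/25. Recall = 44/51 = 44/51. F1 = 2*P*R/(P+R) = 88/101.

88/101


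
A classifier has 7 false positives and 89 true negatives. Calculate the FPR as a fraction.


FPR = FP / (FP + TN) = 7 / 96 = 7/96.

7/96


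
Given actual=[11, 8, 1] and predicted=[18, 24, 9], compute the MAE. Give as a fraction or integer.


MAE = (1/3) * (|11-18|=7 + |8-24|=16 + |1-9|=8). Sum = 31. MAE = 31/3.

31/3


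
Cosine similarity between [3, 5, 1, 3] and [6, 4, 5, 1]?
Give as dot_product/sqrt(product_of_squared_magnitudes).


dot = 46. |a|^2 = 44, |b|^2 = 78. cos = 46/sqrt(3432).

46/sqrt(3432)


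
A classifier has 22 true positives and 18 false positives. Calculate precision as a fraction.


Precision = TP / (TP + FP) = 22 / 40 = 11/20.

11/20


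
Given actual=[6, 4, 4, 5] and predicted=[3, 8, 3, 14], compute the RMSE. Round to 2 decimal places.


MSE = 26.7500. RMSE = sqrt(26.7500) = 5.17.

5.17


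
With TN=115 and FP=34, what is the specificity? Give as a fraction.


Specificity = TN / (TN + FP) = 115 / 149 = 115/149.

115/149


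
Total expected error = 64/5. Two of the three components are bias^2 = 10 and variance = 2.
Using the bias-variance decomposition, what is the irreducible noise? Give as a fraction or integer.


Total error = bias^2 + variance + irreducible noise. So irreducible noise = 64/5 - 10 - 2 = 4/5.

4/5


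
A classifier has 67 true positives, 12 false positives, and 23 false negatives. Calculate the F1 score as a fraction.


Precision = 67/79 = 67/79. Recall = 67/90 = 67/90. F1 = 2*P*R/(P+R) = 134/169.

134/169


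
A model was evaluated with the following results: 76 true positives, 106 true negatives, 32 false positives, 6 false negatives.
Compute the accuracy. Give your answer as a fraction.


Accuracy = (TP + TN) / (TP + TN + FP + FN) = (76 + 106) / 220 = 91/110.

91/110


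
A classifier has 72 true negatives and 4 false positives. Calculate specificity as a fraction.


Specificity = TN / (TN + FP) = 72 / 76 = 18/19.

18/19


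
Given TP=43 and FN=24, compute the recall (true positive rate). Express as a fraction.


Recall = TP / (TP + FN) = 43 / 67 = 43/67.

43/67


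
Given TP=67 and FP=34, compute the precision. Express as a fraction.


Precision = TP / (TP + FP) = 67 / 101 = 67/101.

67/101


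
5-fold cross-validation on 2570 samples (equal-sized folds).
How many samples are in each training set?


Each validation fold has 2570/5 = 514 samples. Training set = 2570 - 514 = 2056.

2056


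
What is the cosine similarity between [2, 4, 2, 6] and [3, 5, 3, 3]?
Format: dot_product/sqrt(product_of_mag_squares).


dot = 50. |a|^2 = 60, |b|^2 = 52. cos = 50/sqrt(3120).

50/sqrt(3120)


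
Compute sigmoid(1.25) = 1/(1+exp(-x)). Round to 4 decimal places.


sigma(1.25) = 1/(1+e^(-1.25)) = 1/(1+0.286505) = 1/1.286505 = 0.7773.

0.7773


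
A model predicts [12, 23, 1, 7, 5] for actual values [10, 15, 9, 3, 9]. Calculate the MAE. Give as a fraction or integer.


MAE = (1/5) * (|10-12|=2 + |15-23|=8 + |9-1|=8 + |3-7|=4 + |9-5|=4). Sum = 26. MAE = 26/5.

26/5


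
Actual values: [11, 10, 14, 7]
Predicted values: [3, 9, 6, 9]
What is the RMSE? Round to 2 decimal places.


MSE = 33.2500. RMSE = sqrt(33.2500) = 5.77.

5.77


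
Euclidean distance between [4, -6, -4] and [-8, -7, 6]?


d = sqrt(sum of squared differences). (4--8)^2=144, (-6--7)^2=1, (-4-6)^2=100. Sum = 245.

sqrt(245)


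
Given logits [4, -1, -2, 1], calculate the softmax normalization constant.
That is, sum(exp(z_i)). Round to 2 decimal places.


Denom = e^4=54.5982 + e^-1=0.3679 + e^-2=0.1353 + e^1=2.7183. Sum = 57.8197, which rounds to 57.82.

57.82


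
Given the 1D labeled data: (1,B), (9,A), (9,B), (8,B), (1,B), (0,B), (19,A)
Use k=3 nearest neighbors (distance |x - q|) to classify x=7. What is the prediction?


Distances: |1-7|=6, |9-7|=2, |9-7|=2, |8-7|=1, |1-7|=6, |0-7|=7, |19-7|=12. 3 nearest: (8,B), (9,A), (9,B). Counts: {'B': 2, 'A': 1}. Majority class: B.

B


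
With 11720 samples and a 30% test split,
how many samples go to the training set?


Test set = 11720 * 30% = 3516. Training set = 11720 - 3516 = 8204.

8204


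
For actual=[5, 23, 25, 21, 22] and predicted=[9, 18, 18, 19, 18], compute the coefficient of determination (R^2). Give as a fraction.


Mean(y) = 96/5. SS_res = 110. SS_tot = 1304/5. R^2 = 1 - 110/(1304/5) = 377/652.

377/652


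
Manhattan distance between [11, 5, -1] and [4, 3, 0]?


d = sum of absolute differences: |11-4|=7 + |5-3|=2 + |-1-0|=1 = 10.

10


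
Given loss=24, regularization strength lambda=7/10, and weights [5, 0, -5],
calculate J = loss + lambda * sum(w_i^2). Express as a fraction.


L2 sq norm = sum(w^2) = 50. J = 24 + 7/10 * 50 = 59.

59


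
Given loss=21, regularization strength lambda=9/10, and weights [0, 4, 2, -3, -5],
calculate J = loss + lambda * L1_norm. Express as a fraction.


L1 norm = sum(|w|) = 14. J = 21 + 9/10 * 14 = 168/5.

168/5


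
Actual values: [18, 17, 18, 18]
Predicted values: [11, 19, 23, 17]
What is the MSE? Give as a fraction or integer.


MSE = (1/4) * ((18-11)^2=49 + (17-19)^2=4 + (18-23)^2=25 + (18-17)^2=1). Sum = 79. MSE = 79/4.

79/4


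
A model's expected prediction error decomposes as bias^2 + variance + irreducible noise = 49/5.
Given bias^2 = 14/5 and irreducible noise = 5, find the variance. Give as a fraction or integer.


Total error = bias^2 + variance + irreducible noise. So variance = 49/5 - 14/5 - 5 = 2.

2


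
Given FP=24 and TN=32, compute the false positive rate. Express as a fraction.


FPR = FP / (FP + TN) = 24 / 56 = 3/7.

3/7


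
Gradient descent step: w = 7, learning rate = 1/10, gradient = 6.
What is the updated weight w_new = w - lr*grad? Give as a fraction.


w_new = 7 - 1/10 * 6 = 7 - 3/5 = 32/5.

32/5


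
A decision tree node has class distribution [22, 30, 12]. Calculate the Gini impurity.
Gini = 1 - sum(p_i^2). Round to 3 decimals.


Total = 64. Proportions: 22/64, 30/64, 12/64. sum(p_i^2) = 0.3730. Gini = 1 - 0.3730 = 0.6270, which rounds to 0.627.

0.627


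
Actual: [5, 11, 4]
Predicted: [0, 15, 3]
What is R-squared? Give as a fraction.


Mean(y) = 20/3. SS_res = 42. SS_tot = 86/3. R^2 = 1 - 42/(86/3) = -20/43.

-20/43


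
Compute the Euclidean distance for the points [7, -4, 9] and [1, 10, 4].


d = sqrt(sum of squared differences). (7-1)^2=36, (-4-10)^2=196, (9-4)^2=25. Sum = 257.

sqrt(257)


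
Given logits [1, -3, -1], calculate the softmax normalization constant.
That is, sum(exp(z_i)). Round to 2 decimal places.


Denom = e^1=2.7183 + e^-3=0.0498 + e^-1=0.3679. Sum = 3.1360, which rounds to 3.14.

3.14


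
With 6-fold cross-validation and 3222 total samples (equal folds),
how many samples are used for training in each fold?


Each validation fold has 3222/6 = 537 samples. Training set = 3222 - 537 = 2685.

2685


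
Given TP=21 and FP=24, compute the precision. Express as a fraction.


Precision = TP / (TP + FP) = 21 / 45 = 7/15.

7/15


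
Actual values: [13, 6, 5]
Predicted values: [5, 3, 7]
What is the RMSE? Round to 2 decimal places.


MSE = 25.6667. RMSE = sqrt(25.6667) = 5.07.

5.07


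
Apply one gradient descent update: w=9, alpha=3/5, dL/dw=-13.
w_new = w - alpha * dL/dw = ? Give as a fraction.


w_new = 9 - 3/5 * -13 = 9 - -39/5 = 84/5.

84/5


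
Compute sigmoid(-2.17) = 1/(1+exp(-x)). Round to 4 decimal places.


sigma(-2.17) = 1/(1+e^(2.17)) = 1/(1+8.758284) = 1/9.758284 = 0.1025.

0.1025


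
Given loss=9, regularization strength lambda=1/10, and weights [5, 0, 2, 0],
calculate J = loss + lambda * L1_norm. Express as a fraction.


L1 norm = sum(|w|) = 7. J = 9 + 1/10 * 7 = 97/10.

97/10


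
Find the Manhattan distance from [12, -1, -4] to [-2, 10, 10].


d = sum of absolute differences: |12--2|=14 + |-1-10|=11 + |-4-10|=14 = 39.

39


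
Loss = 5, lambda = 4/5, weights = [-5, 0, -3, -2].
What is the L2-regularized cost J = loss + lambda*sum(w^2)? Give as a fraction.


L2 sq norm = sum(w^2) = 38. J = 5 + 4/5 * 38 = 177/5.

177/5


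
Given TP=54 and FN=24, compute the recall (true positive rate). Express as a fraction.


Recall = TP / (TP + FN) = 54 / 78 = 9/13.

9/13


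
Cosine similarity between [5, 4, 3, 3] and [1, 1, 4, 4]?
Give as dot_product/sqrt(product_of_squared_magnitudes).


dot = 33. |a|^2 = 59, |b|^2 = 34. cos = 33/sqrt(2006).

33/sqrt(2006)


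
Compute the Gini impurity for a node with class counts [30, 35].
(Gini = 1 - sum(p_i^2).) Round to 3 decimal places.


Total = 65. Proportions: 30/65, 35/65. sum(p_i^2) = 0.5030. Gini = 1 - 0.5030 = 0.4970, which rounds to 0.497.

0.497


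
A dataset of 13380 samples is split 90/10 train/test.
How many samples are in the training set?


Test set = 13380 * 10% = 1338. Training set = 13380 - 1338 = 12042.

12042


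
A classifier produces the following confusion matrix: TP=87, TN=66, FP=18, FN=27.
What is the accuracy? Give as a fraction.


Accuracy = (TP + TN) / (TP + TN + FP + FN) = (87 + 66) / 198 = 17/22.

17/22


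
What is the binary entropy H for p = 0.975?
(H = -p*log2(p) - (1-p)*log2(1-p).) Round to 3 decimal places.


H = -0.975*log2(0.975) - 0.025*log2(0.025) = 0.169.

0.169


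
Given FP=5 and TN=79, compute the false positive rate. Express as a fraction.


FPR = FP / (FP + TN) = 5 / 84 = 5/84.

5/84


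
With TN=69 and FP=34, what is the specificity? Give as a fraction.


Specificity = TN / (TN + FP) = 69 / 103 = 69/103.

69/103


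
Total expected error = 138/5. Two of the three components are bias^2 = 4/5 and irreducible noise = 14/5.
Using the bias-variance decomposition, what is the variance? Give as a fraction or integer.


Total error = bias^2 + variance + irreducible noise. So variance = 138/5 - 4/5 - 14/5 = 24.

24


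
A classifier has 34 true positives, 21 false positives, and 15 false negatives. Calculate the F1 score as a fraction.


Precision = 34/55 = 34/55. Recall = 34/49 = 34/49. F1 = 2*P*R/(P+R) = 17/26.

17/26


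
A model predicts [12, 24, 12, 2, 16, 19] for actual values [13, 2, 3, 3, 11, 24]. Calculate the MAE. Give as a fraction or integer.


MAE = (1/6) * (|13-12|=1 + |2-24|=22 + |3-12|=9 + |3-2|=1 + |11-16|=5 + |24-19|=5). Sum = 43. MAE = 43/6.

43/6


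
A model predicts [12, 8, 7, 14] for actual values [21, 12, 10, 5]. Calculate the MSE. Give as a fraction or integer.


MSE = (1/4) * ((21-12)^2=81 + (12-8)^2=16 + (10-7)^2=9 + (5-14)^2=81). Sum = 187. MSE = 187/4.

187/4


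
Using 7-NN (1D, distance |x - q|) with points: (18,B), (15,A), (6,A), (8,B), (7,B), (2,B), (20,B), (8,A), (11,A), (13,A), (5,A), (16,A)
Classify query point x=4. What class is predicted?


Distances: |18-4|=14, |15-4|=11, |6-4|=2, |8-4|=4, |7-4|=3, |2-4|=2, |20-4|=16, |8-4|=4, |11-4|=7, |13-4|=9, |5-4|=1, |16-4|=12. 7 nearest: (5,A), (6,A), (2,B), (7,B), (8,A), (8,B), (11,A). Counts: {'A': 4, 'B': 3}. Majority class: A.

A


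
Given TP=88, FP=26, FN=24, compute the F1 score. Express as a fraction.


Precision = 88/114 = 44/57. Recall = 88/112 = 11/14. F1 = 2*P*R/(P+R) = 88/113.

88/113


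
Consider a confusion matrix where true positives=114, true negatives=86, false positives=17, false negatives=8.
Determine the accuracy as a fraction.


Accuracy = (TP + TN) / (TP + TN + FP + FN) = (114 + 86) / 225 = 8/9.

8/9


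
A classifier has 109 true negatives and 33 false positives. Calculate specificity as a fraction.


Specificity = TN / (TN + FP) = 109 / 142 = 109/142.

109/142


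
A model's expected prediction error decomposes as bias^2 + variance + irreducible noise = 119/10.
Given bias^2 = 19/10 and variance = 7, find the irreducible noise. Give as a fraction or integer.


Total error = bias^2 + variance + irreducible noise. So irreducible noise = 119/10 - 19/10 - 7 = 3.

3
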